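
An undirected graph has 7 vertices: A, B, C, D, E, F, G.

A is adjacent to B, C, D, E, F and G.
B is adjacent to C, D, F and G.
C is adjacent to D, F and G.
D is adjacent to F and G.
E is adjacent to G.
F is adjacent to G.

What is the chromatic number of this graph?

A, B, C, D, F, G are pairwise adjacent (a clique of size 6), so at least 6 colors are needed.
A valid assignment using 6 colors: A=1, B=4, C=3, D=6, E=3, F=5, G=2. No two adjacent vertices share a color.

6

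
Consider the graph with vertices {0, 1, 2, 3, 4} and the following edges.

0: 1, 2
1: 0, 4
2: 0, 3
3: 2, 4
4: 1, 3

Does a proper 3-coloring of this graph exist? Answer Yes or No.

The chromatic number is 3. The cycle 4-1-0-2-3-4 has odd length 5, so it cannot be 2-colored; at least 3 colors are needed.
3 colors suffice: color a → {0, 4}; color b → {1, 2}; color c → {3}.
That is already a proper 3-coloring.

Yes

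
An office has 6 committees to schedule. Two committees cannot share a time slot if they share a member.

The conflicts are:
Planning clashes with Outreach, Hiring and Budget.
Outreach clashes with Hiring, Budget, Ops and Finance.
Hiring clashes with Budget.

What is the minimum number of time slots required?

4

Planning, Outreach, Hiring, Budget are mutually in conflict, so at least 4 time slots are needed.
4 time slots suffice: Planning=2, Outreach=1, Hiring=3, Budget=4, Ops=2, Finance=2. Each listed conflict is separated.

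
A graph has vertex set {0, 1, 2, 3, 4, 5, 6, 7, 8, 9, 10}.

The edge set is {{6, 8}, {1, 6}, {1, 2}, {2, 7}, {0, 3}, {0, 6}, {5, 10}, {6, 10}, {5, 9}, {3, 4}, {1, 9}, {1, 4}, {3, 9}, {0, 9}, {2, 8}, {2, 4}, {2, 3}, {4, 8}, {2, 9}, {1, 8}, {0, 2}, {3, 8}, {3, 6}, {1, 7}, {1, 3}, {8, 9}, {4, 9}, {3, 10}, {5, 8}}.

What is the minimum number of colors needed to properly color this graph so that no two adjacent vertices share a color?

1, 2, 3, 4, 8, 9 form a clique, so at least 6 colors are needed.
6 colors suffice: color a → {3, 5, 7}; color b → {6, 9}; color c → {0, 1, 10}; color d → {2}; color e → {8}; color f → {4}. Each edge has distinct colors on its endpoints.

6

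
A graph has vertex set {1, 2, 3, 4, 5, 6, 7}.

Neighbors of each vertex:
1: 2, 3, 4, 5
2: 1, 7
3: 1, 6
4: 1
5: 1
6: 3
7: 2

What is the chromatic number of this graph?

2

1 and 4 are adjacent, so at least 2 colors are needed.
A valid assignment using 2 colors: 1=a, 2=b, 3=b, 4=b, 5=b, 6=a, 7=a. Each edge has distinct colors on its endpoints.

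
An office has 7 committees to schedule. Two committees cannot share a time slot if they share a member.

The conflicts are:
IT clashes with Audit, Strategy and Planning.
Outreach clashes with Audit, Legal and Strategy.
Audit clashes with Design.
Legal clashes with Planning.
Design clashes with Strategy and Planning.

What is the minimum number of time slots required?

The cycle Legal-Outreach-Strategy-IT-Planning-Legal has odd length 5, so it cannot be 2-colored; at least 3 time slots are needed.
Using 3 time slots: IT=2, Outreach=2, Audit=1, Legal=3, Design=2, Strategy=1, Planning=1. Every pair that conflicts lands in different time slots.

3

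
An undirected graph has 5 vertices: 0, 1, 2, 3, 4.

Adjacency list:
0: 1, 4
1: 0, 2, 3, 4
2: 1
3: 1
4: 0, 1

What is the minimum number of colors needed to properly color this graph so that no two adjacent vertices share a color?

3

0, 1, 4 are mutually adjacent, so at least 3 colors are needed.
3 colors suffice: color red → {1}; color blue → {0, 2, 3}; color green → {4}. Every edge joins two different colors.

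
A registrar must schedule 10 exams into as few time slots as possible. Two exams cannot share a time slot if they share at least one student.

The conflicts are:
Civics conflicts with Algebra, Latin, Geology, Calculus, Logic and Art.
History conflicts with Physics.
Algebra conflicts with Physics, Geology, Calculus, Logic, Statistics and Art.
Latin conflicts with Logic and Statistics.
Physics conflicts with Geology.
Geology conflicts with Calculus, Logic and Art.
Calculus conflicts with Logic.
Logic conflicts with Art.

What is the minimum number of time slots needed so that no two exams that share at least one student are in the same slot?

Civics, Algebra, Geology, Calculus, Logic all conflict with each other, so at least 5 time slots are needed.
5 time slots suffice: Civics=2, History=1, Algebra=1, Latin=1, Physics=2, Geology=3, Calculus=5, Logic=4, Statistics=2, Art=5. Each listed conflict is separated.

5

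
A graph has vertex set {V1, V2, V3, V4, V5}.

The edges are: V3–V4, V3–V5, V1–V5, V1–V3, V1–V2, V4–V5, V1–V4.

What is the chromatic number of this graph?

4

V1, V3, V4, V5 are pairwise adjacent (a clique of size 4), so at least 4 colors are needed.
4 colors suffice: color 1 → {V1}; color 2 → {V2, V3}; color 3 → {V4}; color 4 → {V5}. No two adjacent vertices share a color.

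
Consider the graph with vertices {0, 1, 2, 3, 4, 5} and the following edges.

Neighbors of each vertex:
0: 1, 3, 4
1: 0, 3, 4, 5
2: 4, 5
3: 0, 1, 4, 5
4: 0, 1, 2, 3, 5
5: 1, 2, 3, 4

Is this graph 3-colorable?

No

0, 1, 3, 4 are pairwise adjacent (a clique of size 4), so at least 4 colors are needed.
So 3 colors are not enough.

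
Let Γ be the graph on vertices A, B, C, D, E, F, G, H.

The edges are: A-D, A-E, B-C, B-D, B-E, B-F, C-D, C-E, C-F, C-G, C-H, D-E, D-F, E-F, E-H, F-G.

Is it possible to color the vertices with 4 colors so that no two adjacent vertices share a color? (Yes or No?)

No

B, C, D, E, F are mutually adjacent (a clique of size 5), so at least 5 colors are needed.
So 4 colors are not enough.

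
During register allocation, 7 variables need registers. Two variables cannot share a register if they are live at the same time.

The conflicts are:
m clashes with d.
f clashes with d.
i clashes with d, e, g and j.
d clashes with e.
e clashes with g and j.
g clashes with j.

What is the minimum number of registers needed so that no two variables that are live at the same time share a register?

i, e, g, j all conflict with each other, so at least 4 registers are needed.
Using 4 registers: m=2, f=2, i=2, d=1, e=3, g=1, j=4. Every pair that conflicts lands in different registers.

4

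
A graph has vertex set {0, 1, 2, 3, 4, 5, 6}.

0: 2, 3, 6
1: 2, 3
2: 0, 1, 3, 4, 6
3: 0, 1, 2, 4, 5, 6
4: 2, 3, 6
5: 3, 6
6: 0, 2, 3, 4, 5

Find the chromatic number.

2, 3, 4, 6 form a clique, so at least 4 colors are needed.
One proper 4-coloring: 0=d, 1=b, 2=c, 3=a, 4=d, 5=c, 6=b. Every edge joins two different colors.

4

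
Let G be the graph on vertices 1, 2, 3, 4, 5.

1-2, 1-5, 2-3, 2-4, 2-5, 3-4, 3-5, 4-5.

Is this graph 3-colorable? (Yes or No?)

No

2, 3, 4, 5 form a clique, so at least 4 colors are needed.
So 3 colors are not enough.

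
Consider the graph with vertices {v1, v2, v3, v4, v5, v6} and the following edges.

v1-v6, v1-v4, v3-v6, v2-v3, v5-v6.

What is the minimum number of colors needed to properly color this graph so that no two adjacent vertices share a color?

2

v5 and v6 are adjacent, so at least 2 colors are needed.
2 colors suffice: color red → {v2, v4, v6}; color blue → {v1, v3, v5}. Every edge joins two different colors.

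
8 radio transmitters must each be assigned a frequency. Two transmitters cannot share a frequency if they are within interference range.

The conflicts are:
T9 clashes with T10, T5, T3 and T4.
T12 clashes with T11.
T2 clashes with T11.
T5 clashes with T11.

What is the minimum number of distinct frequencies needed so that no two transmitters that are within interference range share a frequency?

T5 and T11 conflict, so at least 2 frequencies are needed.
A valid assignment using 2 frequencies: T9=1, T12=2, T10=2, T2=2, T5=2, T11=1, T3=2, T4=2. No two conflicting transmitters share a frequency.

2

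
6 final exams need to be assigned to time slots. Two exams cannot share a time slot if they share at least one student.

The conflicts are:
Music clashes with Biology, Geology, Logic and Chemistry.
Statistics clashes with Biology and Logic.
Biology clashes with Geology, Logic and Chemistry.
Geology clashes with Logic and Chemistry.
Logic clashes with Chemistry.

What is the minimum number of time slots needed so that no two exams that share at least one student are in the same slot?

Music, Biology, Geology, Logic, Chemistry are mutually in conflict, so at least 5 time slots are needed.
5 time slots suffice: time slot 1 → {Biology}; time slot 2 → {Logic}; time slot 3 → {Statistics, Geology}; time slot 4 → {Chemistry}; time slot 5 → {Music}. No two conflicting exams share a time slot.

5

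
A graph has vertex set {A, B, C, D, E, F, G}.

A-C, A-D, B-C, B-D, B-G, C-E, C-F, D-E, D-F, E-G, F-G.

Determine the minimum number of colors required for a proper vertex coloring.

F and G are adjacent, so at least 2 colors are needed.
A valid assignment using 2 colors: A=2, B=2, C=1, D=1, E=2, F=2, G=1. Each edge has distinct colors on its endpoints.

2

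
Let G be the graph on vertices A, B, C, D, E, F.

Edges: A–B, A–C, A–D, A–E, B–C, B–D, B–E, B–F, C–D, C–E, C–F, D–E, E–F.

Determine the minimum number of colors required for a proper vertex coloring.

5

A, B, C, D, E form a clique, so at least 5 colors are needed.
5 colors suffice: color 1 → {E}; color 2 → {C}; color 3 → {B}; color 4 → {D, F}; color 5 → {A}. No two adjacent vertices share a color.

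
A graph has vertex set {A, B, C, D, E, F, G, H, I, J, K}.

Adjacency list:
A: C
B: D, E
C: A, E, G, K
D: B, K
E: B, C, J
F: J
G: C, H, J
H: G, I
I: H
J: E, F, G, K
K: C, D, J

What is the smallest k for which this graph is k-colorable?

3

The cycle B-E-C-K-D-B has odd length 5, so it cannot be 2-colored; at least 3 colors are needed.
3 colors suffice: color 1 → {C, D, H, J}; color 2 → {A, E, F, G, I, K}; color 3 → {B}. Every edge joins two different colors.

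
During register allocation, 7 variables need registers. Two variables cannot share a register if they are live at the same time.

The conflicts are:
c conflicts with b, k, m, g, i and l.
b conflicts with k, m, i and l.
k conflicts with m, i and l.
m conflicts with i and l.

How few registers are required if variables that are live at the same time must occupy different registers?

c, b, k, m, l are mutually in conflict, so at least 5 registers are needed.
5 registers suffice: register 1 → {c}; register 2 → {m, g}; register 3 → {k}; register 4 → {b}; register 5 → {i, l}. No two conflicting variables share a register.

5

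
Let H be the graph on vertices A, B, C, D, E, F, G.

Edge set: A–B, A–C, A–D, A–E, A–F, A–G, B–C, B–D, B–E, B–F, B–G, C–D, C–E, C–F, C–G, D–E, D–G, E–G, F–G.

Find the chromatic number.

6

A, B, C, D, E, G are mutually adjacent (a clique of size 6), so at least 6 colors are needed.
A valid assignment using 6 colors: A=4, B=1, C=2, D=6, E=5, F=5, G=3. Every edge joins two different colors.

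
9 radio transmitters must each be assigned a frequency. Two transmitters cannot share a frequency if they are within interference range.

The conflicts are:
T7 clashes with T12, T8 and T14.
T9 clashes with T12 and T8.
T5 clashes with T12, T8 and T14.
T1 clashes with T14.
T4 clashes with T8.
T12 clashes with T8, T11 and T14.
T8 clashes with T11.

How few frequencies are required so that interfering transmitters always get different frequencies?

3

T5, T12, T14 pairwise conflict, so at least 3 frequencies are needed.
Using 3 frequencies: T7=3, T9=3, T5=3, T1=1, T4=1, T12=1, T8=2, T11=3, T14=2. Every pair that conflicts lands in different frequencies.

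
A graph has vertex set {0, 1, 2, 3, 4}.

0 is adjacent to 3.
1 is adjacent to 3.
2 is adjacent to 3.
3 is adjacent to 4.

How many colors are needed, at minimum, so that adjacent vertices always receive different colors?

3 and 4 are adjacent, so at least 2 colors are needed.
2 colors suffice: color red → {3}; color blue → {0, 1, 2, 4}. Each edge has distinct colors on its endpoints.

2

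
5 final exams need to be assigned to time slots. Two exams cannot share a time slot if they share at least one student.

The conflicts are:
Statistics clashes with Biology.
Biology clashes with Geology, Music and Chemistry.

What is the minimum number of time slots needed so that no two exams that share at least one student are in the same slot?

Biology and Chemistry conflict, so at least 2 time slots are needed.
2 time slots suffice: Statistics=2, Biology=1, Geology=2, Music=2, Chemistry=2. Each listed conflict is separated.

2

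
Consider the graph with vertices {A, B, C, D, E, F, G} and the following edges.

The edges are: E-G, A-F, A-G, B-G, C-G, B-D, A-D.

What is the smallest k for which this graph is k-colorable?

2

B and G are adjacent, so at least 2 colors are needed.
2 colors suffice: A=2, B=2, C=2, D=1, E=2, F=1, G=1. Each edge has distinct colors on its endpoints.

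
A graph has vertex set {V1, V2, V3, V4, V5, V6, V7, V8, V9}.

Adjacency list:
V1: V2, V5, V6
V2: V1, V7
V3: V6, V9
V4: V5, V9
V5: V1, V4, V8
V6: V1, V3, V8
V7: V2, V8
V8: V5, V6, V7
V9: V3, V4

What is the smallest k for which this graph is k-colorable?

The cycle V7-V8-V5-V1-V2-V7 has odd length 5, so it cannot be 2-colored; at least 3 colors are needed.
A valid assignment using 3 colors: V1=2, V2=3, V3=2, V4=2, V5=1, V6=1, V7=1, V8=2, V9=1. No two adjacent vertices share a color.

3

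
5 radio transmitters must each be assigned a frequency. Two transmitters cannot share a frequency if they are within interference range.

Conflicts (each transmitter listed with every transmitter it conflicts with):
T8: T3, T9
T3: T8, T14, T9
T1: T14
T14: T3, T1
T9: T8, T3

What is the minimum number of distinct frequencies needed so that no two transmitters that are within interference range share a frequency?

T8, T3, T9 are mutually in conflict, so at least 3 frequencies are needed.
3 frequencies suffice: frequency 1 → {T3, T1}; frequency 2 → {T8, T14}; frequency 3 → {T9}. Every pair that conflicts lands in different frequencies.

3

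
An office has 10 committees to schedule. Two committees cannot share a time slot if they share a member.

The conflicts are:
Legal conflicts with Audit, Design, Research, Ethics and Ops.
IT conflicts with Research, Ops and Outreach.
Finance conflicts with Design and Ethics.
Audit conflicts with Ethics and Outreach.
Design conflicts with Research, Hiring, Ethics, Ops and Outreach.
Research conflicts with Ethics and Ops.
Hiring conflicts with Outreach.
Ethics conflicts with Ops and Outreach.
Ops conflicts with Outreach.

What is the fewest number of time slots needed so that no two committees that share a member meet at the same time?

Legal, Design, Research, Ethics, Ops are mutually in conflict, so at least 5 time slots are needed.
A valid assignment using 5 time slots: Legal=4, IT=1, Finance=3, Audit=2, Design=2, Research=5, Hiring=1, Ethics=1, Ops=3, Outreach=4. Each listed conflict is separated.

5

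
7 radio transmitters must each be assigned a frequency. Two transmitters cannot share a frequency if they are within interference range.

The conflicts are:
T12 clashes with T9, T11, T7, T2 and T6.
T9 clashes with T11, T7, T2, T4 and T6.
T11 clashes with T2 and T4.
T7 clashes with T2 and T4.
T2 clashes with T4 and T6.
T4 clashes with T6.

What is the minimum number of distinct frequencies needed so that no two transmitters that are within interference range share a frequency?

T9, T11, T2, T4 are mutually in conflict, so at least 4 frequencies are needed.
4 frequencies suffice: frequency 1 → {T2}; frequency 2 → {T9}; frequency 3 → {T12, T4}; frequency 4 → {T11, T7, T6}. Every pair that conflicts lands in different frequencies.

4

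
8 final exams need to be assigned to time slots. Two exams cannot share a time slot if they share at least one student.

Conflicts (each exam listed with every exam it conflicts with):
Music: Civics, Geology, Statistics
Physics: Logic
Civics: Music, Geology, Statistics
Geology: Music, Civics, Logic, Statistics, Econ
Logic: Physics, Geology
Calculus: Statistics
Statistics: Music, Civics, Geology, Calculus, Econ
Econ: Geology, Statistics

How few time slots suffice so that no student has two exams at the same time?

Music, Civics, Geology, Statistics all conflict with each other, so at least 4 time slots are needed.
4 time slots suffice: Music=3, Physics=1, Civics=4, Geology=1, Logic=2, Calculus=1, Statistics=2, Econ=3. No two conflicting exams share a time slot.

4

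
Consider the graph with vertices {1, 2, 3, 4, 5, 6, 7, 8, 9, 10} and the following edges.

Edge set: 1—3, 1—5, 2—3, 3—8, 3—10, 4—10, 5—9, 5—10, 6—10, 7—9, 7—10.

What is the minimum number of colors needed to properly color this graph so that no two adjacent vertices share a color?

6 and 10 are adjacent, so at least 2 colors are needed.
2 colors suffice: color red → {1, 2, 8, 9, 10}; color blue → {3, 4, 5, 6, 7}. No two adjacent vertices share a color.

2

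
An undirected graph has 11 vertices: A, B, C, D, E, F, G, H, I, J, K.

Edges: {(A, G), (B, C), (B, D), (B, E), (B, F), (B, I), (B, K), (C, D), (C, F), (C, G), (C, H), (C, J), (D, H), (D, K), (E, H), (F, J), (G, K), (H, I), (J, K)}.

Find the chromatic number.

3

C, F, J are mutually adjacent, so at least 3 colors are needed.
3 colors suffice: color 1 → {B, G, H, J}; color 2 → {A, C, E, I, K}; color 3 → {D, F}. Every edge joins two different colors.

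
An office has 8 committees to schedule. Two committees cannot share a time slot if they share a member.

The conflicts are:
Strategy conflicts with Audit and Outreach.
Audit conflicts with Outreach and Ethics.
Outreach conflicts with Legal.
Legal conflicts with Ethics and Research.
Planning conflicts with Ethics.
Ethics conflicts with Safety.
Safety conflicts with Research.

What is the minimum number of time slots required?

3

Strategy, Audit, Outreach pairwise conflict, so at least 3 time slots are needed.
3 time slots suffice: time slot 1 → {Outreach, Ethics, Research}; time slot 2 → {Audit, Legal, Planning, Safety}; time slot 3 → {Strategy}. Every pair that conflicts lands in different time slots.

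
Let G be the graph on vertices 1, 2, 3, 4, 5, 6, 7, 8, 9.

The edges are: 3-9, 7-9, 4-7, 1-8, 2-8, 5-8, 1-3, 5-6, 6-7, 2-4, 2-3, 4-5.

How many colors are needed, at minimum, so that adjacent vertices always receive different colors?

The cycle 9-3-2-4-7-9 has odd length 5, so it cannot be 2-colored; at least 3 colors are needed.
3 colors suffice: 1=a, 2=a, 3=b, 4=b, 5=a, 6=b, 7=a, 8=b, 9=c. No two adjacent vertices share a color.

3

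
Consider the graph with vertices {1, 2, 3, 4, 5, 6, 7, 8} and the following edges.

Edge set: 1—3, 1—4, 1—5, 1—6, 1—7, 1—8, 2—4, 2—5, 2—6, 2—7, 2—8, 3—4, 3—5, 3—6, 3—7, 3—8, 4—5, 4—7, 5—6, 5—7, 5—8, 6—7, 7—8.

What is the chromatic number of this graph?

1, 3, 5, 7, 8 form a clique, so at least 5 colors are needed.
A valid assignment using 5 colors: 1=d, 2=c, 3=c, 4=e, 5=b, 6=e, 7=a, 8=e. Each edge has distinct colors on its endpoints.

5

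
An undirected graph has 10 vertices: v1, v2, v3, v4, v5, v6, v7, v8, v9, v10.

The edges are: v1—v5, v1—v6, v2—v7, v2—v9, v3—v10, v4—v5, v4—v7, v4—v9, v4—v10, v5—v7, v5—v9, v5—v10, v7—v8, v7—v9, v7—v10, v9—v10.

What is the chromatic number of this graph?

v4, v5, v7, v9, v10 form a clique, so at least 5 colors are needed.
One proper 5-coloring: v1=1, v2=2, v3=1, v4=5, v5=4, v6=2, v7=1, v8=2, v9=3, v10=2. Each edge has distinct colors on its endpoints.

5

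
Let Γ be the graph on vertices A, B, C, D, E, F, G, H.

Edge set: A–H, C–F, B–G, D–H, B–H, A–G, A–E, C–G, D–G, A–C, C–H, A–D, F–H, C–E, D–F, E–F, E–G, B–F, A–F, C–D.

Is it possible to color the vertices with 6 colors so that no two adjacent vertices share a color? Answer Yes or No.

The chromatic number is 5. A, C, D, F, H form a clique, so at least 5 colors are needed.
One proper 5-coloring: A=1, B=1, C=2, D=5, E=4, F=3, G=3, H=4.
Since 6 ≥ 5, a proper 6-coloring certainly exists.

Yes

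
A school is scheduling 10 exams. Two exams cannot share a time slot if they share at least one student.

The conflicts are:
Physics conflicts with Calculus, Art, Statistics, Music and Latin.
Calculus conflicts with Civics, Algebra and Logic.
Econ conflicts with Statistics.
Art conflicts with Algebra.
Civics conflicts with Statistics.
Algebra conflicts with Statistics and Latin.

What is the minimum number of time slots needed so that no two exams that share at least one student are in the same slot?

2

Algebra and Latin conflict, so at least 2 time slots are needed.
2 time slots suffice: time slot 1 → {Physics, Econ, Civics, Algebra, Logic}; time slot 2 → {Calculus, Art, Statistics, Music, Latin}. No two conflicting exams share a time slot.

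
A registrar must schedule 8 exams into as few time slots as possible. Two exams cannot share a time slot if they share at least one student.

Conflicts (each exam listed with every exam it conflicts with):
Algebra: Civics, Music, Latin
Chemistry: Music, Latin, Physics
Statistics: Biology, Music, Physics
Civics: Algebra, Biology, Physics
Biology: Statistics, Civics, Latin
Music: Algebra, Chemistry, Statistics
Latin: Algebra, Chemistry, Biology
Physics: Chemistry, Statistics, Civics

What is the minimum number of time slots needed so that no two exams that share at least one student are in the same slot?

3

The cycle Music-Statistics-Biology-Latin-Chemistry-Music has odd length 5, so it cannot be 2-colored; at least 3 time slots are needed.
A valid assignment using 3 time slots: Algebra=1, Chemistry=1, Statistics=3, Civics=3, Biology=1, Music=2, Latin=2, Physics=2. No two conflicting exams share a time slot.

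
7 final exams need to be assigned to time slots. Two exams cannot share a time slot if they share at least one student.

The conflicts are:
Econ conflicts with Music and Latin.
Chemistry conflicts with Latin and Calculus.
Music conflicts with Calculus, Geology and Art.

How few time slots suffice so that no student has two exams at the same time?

The cycle Calculus-Chemistry-Latin-Econ-Music-Calculus has odd length 5, so it cannot be 2-colored; at least 3 time slots are needed.
3 time slots suffice: time slot 1 → {Music, Latin}; time slot 2 → {Econ, Chemistry, Geology, Art}; time slot 3 → {Calculus}. No two conflicting exams share a time slot.

3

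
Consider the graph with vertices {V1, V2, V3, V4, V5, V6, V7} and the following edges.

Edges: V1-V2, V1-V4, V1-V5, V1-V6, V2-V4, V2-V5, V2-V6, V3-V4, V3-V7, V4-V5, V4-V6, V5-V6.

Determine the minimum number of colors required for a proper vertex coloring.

5

V1, V2, V4, V5, V6 are pairwise adjacent (a clique of size 5), so at least 5 colors are needed.
5 colors suffice: color R → {V4, V7}; color B → {V3, V5}; color G → {V2}; color Y → {V1}; color P → {V6}. Every edge joins two different colors.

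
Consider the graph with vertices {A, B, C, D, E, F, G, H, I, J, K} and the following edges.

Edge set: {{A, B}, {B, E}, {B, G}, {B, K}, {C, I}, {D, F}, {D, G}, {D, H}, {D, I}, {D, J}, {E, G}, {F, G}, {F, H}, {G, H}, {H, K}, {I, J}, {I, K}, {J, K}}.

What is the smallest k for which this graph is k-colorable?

4

D, F, G, H are mutually adjacent (a clique of size 4), so at least 4 colors are needed.
4 colors suffice: color 1 → {A, C, D, E, K}; color 2 → {G, I}; color 3 → {B, H, J}; color 4 → {F}. Every edge joins two different colors.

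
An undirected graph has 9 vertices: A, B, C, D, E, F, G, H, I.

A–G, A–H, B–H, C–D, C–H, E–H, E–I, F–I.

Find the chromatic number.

F and I are adjacent, so at least 2 colors are needed.
One proper 2-coloring: A=blue, B=blue, C=blue, D=red, E=blue, F=blue, G=red, H=red, I=red. Each edge has distinct colors on its endpoints.

2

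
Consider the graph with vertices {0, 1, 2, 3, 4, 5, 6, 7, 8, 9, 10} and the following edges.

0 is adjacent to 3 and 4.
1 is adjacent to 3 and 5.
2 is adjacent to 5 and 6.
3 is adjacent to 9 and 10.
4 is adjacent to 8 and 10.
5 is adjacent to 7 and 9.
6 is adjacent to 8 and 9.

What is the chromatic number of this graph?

5 and 9 are adjacent, so at least 2 colors are needed.
2 colors suffice: color red → {3, 4, 5, 6}; color blue → {0, 1, 2, 7, 8, 9, 10}. Each edge has distinct colors on its endpoints.

2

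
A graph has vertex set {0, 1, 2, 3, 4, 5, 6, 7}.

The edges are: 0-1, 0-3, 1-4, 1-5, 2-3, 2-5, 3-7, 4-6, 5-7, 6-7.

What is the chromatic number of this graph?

The cycle 5-1-4-6-7-5 has odd length 5, so it cannot be 2-colored; at least 3 colors are needed.
3 colors suffice: color red → {1, 2, 7}; color blue → {3, 4, 5}; color green → {0, 6}. No two adjacent vertices share a color.

3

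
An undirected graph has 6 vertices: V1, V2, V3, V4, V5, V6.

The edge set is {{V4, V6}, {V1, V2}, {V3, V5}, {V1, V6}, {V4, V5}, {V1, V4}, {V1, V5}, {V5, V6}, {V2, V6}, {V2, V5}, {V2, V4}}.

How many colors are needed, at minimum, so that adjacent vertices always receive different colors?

5

V1, V2, V4, V5, V6 are mutually adjacent (a clique of size 5), so at least 5 colors are needed.
5 colors suffice: color 1 → {V5}; color 2 → {V2, V3}; color 3 → {V6}; color 4 → {V1}; color 5 → {V4}. Each edge has distinct colors on its endpoints.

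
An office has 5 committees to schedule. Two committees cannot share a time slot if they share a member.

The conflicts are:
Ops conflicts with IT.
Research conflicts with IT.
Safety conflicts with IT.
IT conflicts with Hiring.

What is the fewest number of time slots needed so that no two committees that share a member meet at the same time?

2

Safety and IT conflict, so at least 2 time slots are needed.
A valid assignment using 2 time slots: Ops=2, Research=2, Safety=2, IT=1, Hiring=2. Every pair that conflicts lands in different time slots.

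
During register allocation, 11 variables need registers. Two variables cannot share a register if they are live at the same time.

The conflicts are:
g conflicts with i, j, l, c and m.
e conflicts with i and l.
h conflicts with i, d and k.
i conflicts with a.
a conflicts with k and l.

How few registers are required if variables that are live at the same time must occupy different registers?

2

h and d conflict, so at least 2 registers are needed.
2 registers suffice: register 1 → {g, e, h, a}; register 2 → {i, d, j, k, l, c, m}. Each listed conflict is separated.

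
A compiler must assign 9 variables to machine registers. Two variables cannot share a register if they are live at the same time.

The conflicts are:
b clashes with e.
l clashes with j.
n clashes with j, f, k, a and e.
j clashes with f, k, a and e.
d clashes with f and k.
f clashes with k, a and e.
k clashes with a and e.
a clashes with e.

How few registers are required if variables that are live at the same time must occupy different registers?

n, j, f, k, a, e pairwise conflict, so at least 6 registers are needed.
6 registers suffice: register 1 → {b, l, f}; register 2 → {j, d}; register 3 → {k}; register 4 → {e}; register 5 → {a}; register 6 → {n}. Every pair that conflicts lands in different registers.

6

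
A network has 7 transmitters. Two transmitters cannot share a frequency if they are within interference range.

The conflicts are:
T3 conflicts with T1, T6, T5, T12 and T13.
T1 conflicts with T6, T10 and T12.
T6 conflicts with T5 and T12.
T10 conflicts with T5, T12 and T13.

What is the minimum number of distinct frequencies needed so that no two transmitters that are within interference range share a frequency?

T3, T1, T6, T12 are mutually in conflict, so at least 4 frequencies are needed.
4 frequencies suffice: frequency 1 → {T3, T10}; frequency 2 → {T5, T12, T13}; frequency 3 → {T6}; frequency 4 → {T1}. Each listed conflict is separated.

4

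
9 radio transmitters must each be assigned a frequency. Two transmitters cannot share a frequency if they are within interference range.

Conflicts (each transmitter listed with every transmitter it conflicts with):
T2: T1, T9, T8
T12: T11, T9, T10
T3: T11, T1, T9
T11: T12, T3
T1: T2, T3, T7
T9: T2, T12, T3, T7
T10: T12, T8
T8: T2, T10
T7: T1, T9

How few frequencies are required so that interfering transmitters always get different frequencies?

3

The cycle T12-T10-T8-T2-T9-T12 has odd length 5, so it cannot be 2-colored; at least 3 frequencies are needed.
3 frequencies suffice: frequency 1 → {T11, T1, T9, T8}; frequency 2 → {T2, T12, T3, T7}; frequency 3 → {T10}. Every pair that conflicts lands in different frequencies.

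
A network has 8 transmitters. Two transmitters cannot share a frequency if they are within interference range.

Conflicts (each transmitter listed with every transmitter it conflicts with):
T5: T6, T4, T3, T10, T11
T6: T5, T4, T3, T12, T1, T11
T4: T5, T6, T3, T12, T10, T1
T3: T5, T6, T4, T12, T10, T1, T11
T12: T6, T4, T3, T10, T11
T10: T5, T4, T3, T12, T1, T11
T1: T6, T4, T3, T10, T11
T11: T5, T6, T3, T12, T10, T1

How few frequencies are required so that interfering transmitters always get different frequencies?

T5, T6, T4, T3 all conflict with each other, so at least 4 frequencies are needed.
A valid assignment using 4 frequencies: T5=4, T6=3, T4=2, T3=1, T12=4, T10=3, T1=4, T11=2. No two conflicting transmitters share a frequency.

4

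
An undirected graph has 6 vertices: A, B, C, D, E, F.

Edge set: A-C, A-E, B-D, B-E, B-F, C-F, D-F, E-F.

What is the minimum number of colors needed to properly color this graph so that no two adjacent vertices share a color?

B, D, F form a triangle, so at least 3 colors are needed.
3 colors suffice: A=1, B=3, C=2, D=2, E=2, F=1. Each edge has distinct colors on its endpoints.

3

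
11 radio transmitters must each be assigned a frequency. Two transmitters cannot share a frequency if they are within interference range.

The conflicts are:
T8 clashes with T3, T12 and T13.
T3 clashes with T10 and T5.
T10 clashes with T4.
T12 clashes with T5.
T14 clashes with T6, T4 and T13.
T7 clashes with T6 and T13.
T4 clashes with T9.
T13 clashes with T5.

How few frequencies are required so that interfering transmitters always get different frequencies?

T3 and T5 conflict, so at least 2 frequencies are needed.
Using 2 frequencies: T8=2, T3=1, T10=2, T12=1, T14=2, T7=2, T6=1, T4=1, T13=1, T5=2, T9=2. No two conflicting transmitters share a frequency.

2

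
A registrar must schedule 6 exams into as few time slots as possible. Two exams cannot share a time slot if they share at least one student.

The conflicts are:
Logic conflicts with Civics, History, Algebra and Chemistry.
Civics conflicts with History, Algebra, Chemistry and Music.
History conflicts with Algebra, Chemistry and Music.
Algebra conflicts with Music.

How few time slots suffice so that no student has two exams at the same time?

Civics, History, Algebra, Music are mutually in conflict, so at least 4 time slots are needed.
4 time slots suffice: Logic=3, Civics=2, History=1, Algebra=4, Chemistry=4, Music=3. No two conflicting exams share a time slot.

4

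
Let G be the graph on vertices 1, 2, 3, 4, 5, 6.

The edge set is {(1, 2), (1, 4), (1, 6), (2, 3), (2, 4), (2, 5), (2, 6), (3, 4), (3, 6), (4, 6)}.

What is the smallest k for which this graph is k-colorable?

4

1, 2, 4, 6 form a clique, so at least 4 colors are needed.
One proper 4-coloring: 1=yellow, 2=red, 3=yellow, 4=green, 5=blue, 6=blue. Each edge has distinct colors on its endpoints.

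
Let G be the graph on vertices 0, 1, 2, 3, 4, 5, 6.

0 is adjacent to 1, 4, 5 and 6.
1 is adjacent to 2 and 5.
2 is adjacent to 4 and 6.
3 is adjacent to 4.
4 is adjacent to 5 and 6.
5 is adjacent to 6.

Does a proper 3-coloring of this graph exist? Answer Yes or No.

0, 4, 5, 6 are pairwise adjacent (a clique of size 4), so at least 4 colors are needed.
So 3 colors are not enough.

No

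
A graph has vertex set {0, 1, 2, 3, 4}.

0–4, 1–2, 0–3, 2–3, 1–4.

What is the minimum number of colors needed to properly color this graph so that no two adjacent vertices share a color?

3

The cycle 2-3-0-4-1-2 has odd length 5, so it cannot be 2-colored; at least 3 colors are needed.
A valid assignment using 3 colors: 0=red, 1=red, 2=blue, 3=green, 4=blue. Each edge has distinct colors on its endpoints.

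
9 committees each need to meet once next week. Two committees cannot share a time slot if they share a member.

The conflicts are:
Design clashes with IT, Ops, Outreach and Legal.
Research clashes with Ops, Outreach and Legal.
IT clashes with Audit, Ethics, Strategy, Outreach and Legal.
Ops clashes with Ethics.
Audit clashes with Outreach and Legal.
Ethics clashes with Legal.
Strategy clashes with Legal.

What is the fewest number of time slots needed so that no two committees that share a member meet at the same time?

IT, Strategy, Legal are mutually in conflict, so at least 3 time slots are needed.
Using 3 time slots: Design=3, Research=2, IT=2, Ops=1, Audit=3, Ethics=3, Strategy=3, Outreach=1, Legal=1. No two conflicting committees share a time slot.

3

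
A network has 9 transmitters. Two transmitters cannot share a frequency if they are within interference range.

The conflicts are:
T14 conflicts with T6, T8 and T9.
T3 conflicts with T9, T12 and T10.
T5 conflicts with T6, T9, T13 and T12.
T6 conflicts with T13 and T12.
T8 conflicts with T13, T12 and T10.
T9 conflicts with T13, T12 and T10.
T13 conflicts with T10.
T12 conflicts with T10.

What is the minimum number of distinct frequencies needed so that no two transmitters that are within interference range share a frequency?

T3, T9, T12, T10 are mutually in conflict, so at least 4 frequencies are needed.
4 frequencies suffice: T14=1, T3=4, T5=3, T6=2, T8=2, T9=2, T13=1, T12=1, T10=3. Each listed conflict is separated.

4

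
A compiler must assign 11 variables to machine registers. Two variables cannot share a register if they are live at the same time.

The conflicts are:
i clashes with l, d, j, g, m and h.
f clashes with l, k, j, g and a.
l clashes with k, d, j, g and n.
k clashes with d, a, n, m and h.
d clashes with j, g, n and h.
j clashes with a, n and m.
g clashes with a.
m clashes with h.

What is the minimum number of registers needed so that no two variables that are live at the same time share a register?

4

i, l, d, j are mutually in conflict, so at least 4 registers are needed.
4 registers suffice: register 1 → {k, j, g}; register 2 → {l, a, h}; register 3 → {f, d, m}; register 4 → {i, n}. No two conflicting variables share a register.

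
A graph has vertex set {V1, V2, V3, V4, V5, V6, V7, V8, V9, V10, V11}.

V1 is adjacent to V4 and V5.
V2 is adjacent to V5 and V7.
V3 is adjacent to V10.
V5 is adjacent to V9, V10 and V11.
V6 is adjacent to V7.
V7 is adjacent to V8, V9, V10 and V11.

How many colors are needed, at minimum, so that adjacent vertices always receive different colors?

2

V7 and V8 are adjacent, so at least 2 colors are needed.
One proper 2-coloring: V1=2, V2=2, V3=1, V4=1, V5=1, V6=2, V7=1, V8=2, V9=2, V10=2, V11=2. Every edge joins two different colors.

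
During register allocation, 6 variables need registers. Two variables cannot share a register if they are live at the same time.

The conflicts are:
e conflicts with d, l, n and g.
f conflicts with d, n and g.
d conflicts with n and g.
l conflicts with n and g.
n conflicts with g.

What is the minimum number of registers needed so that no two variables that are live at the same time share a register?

e, l, n, g pairwise conflict, so at least 4 registers are needed.
4 registers suffice: e=3, f=3, d=4, l=4, n=2, g=1. Every pair that conflicts lands in different registers.

4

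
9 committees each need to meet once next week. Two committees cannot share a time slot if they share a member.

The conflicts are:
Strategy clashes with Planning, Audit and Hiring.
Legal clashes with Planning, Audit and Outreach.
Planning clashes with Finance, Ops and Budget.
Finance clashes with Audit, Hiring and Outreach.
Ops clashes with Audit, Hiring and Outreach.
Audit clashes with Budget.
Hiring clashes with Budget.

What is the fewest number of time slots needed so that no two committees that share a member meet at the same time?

2

Finance and Audit conflict, so at least 2 time slots are needed.
A valid assignment using 2 time slots: Strategy=2, Legal=2, Planning=1, Finance=2, Ops=2, Audit=1, Hiring=1, Budget=2, Outreach=1. No two conflicting committees share a time slot.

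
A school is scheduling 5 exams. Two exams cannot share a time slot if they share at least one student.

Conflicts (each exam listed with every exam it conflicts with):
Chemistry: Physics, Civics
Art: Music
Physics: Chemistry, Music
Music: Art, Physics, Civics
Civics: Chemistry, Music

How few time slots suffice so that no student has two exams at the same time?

2

Art and Music conflict, so at least 2 time slots are needed.
2 time slots suffice: time slot 1 → {Chemistry, Music}; time slot 2 → {Art, Physics, Civics}. Every pair that conflicts lands in different time slots.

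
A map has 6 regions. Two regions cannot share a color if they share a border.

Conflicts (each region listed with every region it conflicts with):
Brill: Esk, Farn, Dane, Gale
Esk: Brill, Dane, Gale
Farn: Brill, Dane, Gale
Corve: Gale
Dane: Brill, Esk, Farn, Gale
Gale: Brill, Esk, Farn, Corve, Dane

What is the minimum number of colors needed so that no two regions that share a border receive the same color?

4

Brill, Farn, Dane, Gale are mutually in conflict, so at least 4 colors are needed.
4 colors suffice: color 1 → {Gale}; color 2 → {Corve, Dane}; color 3 → {Brill}; color 4 → {Esk, Farn}. No two conflicting regions share a color.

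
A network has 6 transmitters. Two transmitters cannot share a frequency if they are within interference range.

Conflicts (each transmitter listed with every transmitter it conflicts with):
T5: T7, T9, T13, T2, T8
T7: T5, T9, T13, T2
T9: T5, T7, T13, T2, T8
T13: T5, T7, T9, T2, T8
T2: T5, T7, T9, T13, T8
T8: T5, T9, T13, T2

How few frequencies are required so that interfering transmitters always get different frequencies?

5

T5, T7, T9, T13, T2 are mutually in conflict, so at least 5 frequencies are needed.
A valid assignment using 5 frequencies: T5=4, T7=5, T9=1, T13=2, T2=3, T8=5. Every pair that conflicts lands in different frequencies.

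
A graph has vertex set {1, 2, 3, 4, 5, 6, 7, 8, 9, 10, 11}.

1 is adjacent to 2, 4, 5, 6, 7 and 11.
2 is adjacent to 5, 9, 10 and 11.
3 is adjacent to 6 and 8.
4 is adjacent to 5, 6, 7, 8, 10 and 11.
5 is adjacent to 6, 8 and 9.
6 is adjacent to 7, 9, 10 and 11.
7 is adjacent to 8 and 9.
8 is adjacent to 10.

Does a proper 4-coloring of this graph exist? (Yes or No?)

The chromatic number is 4. 1, 4, 5, 6 are pairwise adjacent (a clique of size 4), so at least 4 colors are needed.
4 colors suffice: color red → {2, 6, 8}; color blue → {3, 4, 9}; color green → {5, 7, 10, 11}; color yellow → {1}.
That is already a proper 4-coloring.

Yes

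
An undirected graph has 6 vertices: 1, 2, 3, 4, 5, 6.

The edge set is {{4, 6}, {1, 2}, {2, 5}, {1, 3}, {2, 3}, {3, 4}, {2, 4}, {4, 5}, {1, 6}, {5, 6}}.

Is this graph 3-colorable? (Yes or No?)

The chromatic number is 3. 2, 3, 4 form a triangle, so at least 3 colors are needed.
3 colors suffice: color a → {1, 4}; color b → {2, 6}; color c → {3, 5}.
That is already a proper 3-coloring.

Yes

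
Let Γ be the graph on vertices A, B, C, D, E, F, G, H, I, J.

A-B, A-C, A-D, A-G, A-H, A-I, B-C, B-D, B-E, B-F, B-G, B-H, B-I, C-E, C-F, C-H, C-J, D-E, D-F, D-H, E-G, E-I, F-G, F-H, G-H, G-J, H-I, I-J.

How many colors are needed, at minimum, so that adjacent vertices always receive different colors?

A, B, G, H are mutually adjacent (a clique of size 4), so at least 4 colors are needed.
4 colors suffice: A=3, B=1, C=4, D=4, E=2, F=3, G=4, H=2, I=4, J=1. No two adjacent vertices share a color.

4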